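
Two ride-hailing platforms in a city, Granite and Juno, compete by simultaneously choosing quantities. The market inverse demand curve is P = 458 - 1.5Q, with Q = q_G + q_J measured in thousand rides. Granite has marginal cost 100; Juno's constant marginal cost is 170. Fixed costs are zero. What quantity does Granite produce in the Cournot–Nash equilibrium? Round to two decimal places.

Granite's profit: π_G = (458 - 1.5Q)q_G - (100q_G). Setting ∂π_G/∂q_G = 0: 358 - 3q_G - (3/2)(q_J) = 0.
Juno's first-order condition: 288 - 3q_J - (3/2)(q_G) = 0.
Best responses: q_G = (358 - (3/2)q_J)/3, q_J = (288 - (3/2)q_G)/3.
Solving the pair: q_G = 856/9, q_J = 436/9.

95.11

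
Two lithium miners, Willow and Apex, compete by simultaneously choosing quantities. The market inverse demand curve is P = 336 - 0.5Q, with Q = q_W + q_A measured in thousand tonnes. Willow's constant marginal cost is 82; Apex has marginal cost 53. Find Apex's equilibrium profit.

Willow's profit: π_W = (336 - 0.5Q)q_W - (82q_W). Setting ∂π_W/∂q_W = 0: 254 - q_W - (1/2)(q_A) = 0.
Apex's profit: π_A = (336 - 0.5Q)q_A - (53q_A). Setting ∂π_A/∂q_A = 0: 283 - q_A - (1/2)(q_W) = 0.
Rearranging gives the reaction functions q_W = (254 - (1/2)q_A) and q_A = (283 - (1/2)q_W).
Solving the pair: q_W = 150, q_A = 208.
Price P = 336 - (1/2)·358 = 157.
Apex's profit: (157 - 53)·208 = 21632.

21632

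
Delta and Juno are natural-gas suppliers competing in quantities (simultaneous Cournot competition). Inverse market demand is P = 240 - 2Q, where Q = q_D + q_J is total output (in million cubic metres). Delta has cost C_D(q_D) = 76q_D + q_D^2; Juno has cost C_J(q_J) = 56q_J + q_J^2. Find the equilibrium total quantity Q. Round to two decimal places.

Delta's profit: π_D = (240 - 2Q)q_D - (76q_D + q_D²). Setting ∂π_D/∂q_D = 0: 164 - 6q_D - 2(q_J) = 0.
Juno's profit: π_J = (240 - 2Q)q_J - (56q_J + q_J²). Setting ∂π_J/∂q_J = 0: 184 - 6q_J - 2(q_D) = 0.
Best responses: q_D = (164 - 2q_J)/6, q_J = (184 - 2q_D)/6.
Solving the pair: q_D = 77/4, q_J = 97/4.
Total output Q = 77/4 + 97/4 = 87/2.

43.50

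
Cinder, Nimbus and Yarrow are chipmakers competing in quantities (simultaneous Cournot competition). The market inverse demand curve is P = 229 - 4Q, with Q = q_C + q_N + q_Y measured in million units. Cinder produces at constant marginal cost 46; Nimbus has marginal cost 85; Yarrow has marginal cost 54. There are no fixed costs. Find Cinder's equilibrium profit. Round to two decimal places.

826.56

Cinder's profit: π_C = (229 - 4Q)q_C - (46q_C). Setting ∂π_C/∂q_C = 0: 183 - 8q_C - 4(q_N + q_Y) = 0.
Nimbus's profit: π_N = (229 - 4Q)q_N - (85q_N). Setting ∂π_N/∂q_N = 0: 144 - 8q_N - 4(q_C + q_Y) = 0.
Yarrow's profit: π_Y = (229 - 4Q)q_Y - (54q_Y). Setting ∂π_Y/∂q_Y = 0: 175 - 8q_Y - 4(q_C + q_N) = 0.
Adding the 3 conditions: 502 − 8Q − 8Q = 0, i.e. Q = 251/8.
Back-substituting: q_C = (183 − 251/2)/4 = 115/8, q_N = (144 − 251/2)/4 = 37/8, q_Y = (175 − 251/2)/4 = 99/8.
Price P = 229 - 4·(251/8) = 207/2.
Cinder's profit: (207/2 - 46)·(115/8) = 826.5625.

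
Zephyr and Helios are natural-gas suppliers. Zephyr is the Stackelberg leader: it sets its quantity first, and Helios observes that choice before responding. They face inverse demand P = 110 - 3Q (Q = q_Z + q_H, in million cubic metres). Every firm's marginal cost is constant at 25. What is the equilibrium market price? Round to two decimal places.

46.25

The follower Helios best-responds to any q_Z: π_H = (110 - 3Q)q_H - 25q_H.
∂π_H/∂q_H = 85 - 3q_Z - 6q_H = 0 gives the reaction function q_H = (85 - 3q_Z)/6.
Zephyr substitutes q_H(q_Z) into its own profit: π_Z = q_Z(110 - 3q_Z - (85 - 3q_Z)/2) - 25q_Z = (135/2 - (3/2)q_Z)q_Z - 25q_Z.
Maximising: ∂π_Z/∂q_Z = 85/2 - 3q_Z = 0, giving q_Z = 85/6.
Then q_H = (85 - 3·(85/6))/6 = 85/12.
Total output Q = 85/4, so price P = 110 - 3·(85/4) = 185/4.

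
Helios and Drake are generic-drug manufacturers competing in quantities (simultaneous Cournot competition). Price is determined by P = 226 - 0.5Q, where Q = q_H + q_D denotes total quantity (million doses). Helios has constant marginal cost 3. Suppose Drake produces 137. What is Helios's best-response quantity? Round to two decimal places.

With the rival's output fixed at 137, Helios's profit is π_H = (226 - (1/2)·137 - (1/2)q_H)q_H - (3q_H) = (315/2 - (1/2)q_H)q_H - (3q_H).
∂π_H/∂q_H = 309/2 - q_H = 0, so q_H = 309/2.

154.50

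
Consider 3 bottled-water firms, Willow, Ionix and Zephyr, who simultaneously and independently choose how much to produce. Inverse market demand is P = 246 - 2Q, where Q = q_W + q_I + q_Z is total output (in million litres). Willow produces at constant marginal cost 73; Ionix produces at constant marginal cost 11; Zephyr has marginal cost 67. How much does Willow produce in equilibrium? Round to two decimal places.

13.13

Willow's profit: π_W = (246 - 2Q)q_W - (73q_W). Setting ∂π_W/∂q_W = 0: 173 - 4q_W - 2(q_I + q_Z) = 0.
Ionix's first-order condition: 235 - 4q_I - 2(q_W + q_Z) = 0.
Zephyr's first-order condition: 179 - 4q_Z - 2(q_W + q_I) = 0.
Adding the 3 first-order conditions: 587 − 8Q = 0, so Q = 587/8.
Back-substituting: q_W = (173 − 587/4)/2 = 105/8, q_I = (235 − 587/4)/2 = 353/8, q_Z = (179 − 587/4)/2 = 129/8.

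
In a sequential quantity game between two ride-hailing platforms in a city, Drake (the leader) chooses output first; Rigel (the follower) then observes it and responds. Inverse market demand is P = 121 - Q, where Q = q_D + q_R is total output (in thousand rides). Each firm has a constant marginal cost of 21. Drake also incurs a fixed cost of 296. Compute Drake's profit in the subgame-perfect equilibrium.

Solve by backward induction. Given q_D, the follower Rigel maximises π_R = (121 - q_D - q_R)q_R - 21q_R.
Follower FOC: 100 - q_D - 2q_R = 0, so q_R(q_D) = (100 - q_D)/2.
The leader anticipates this reaction. Substituting into P = 121 - Q gives P = 71 - (1/2)q_D, so π_D = (71 - (1/2)q_D)q_D - 21q_D.
Leader FOC: 50 - q_D = 0, so q_D = 50.
Then q_R = (100 - 50)/2 = 25.
Price P = 121 - 75 = 46.
Drake's profit: (46 - 21)·50 - 296 = 954.

954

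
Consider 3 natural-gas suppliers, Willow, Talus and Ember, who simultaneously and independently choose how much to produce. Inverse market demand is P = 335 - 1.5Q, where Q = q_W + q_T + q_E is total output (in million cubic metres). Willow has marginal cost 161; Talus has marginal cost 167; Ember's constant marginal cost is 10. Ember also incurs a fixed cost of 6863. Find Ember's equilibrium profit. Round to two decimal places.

9832.38

Willow's profit: π_W = (335 - 1.5Q)q_W - (161q_W). Setting ∂π_W/∂q_W = 0: 174 - 3q_W - (3/2)(q_T + q_E) = 0.
Talus's profit: π_T = (335 - 1.5Q)q_T - (167q_T). Setting ∂π_T/∂q_T = 0: 168 - 3q_T - (3/2)(q_W + q_E) = 0.
Ember's profit: π_E = (335 - 1.5Q)q_E - (10q_E). Setting ∂π_E/∂q_E = 0: 325 - 3q_E - (3/2)(q_W + q_T) = 0.
Adding the 3 first-order conditions: 667 − 6Q = 0, so Q = 667/6.
Back-substituting: q_W = (174 − 667/4)/(3/2) = 29/6, q_T = (168 − 667/4)/(3/2) = 5/6, q_E = (325 − 667/4)/(3/2) = 211/2.
Price P = 335 - (3/2)·(667/6) = 673/4.
Ember's profit: (673/4 - 10)·(211/2) - 6863 = 9832.3750.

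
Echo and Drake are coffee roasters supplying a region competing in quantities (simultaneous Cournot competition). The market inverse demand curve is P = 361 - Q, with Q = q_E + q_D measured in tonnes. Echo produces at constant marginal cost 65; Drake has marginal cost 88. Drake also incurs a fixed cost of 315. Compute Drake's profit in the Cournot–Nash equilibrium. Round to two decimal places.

Echo's profit: π_E = (361 - Q)q_E - (65q_E). Setting ∂π_E/∂q_E = 0: 296 - 2q_E - (q_D) = 0.
Drake's first-order condition: 273 - 2q_D - (q_E) = 0.
So q_E = (296 - q_D)/2 and q_D = (273 - q_E)/2.
Substituting one into the other gives q_E = 319/3 and q_D = 250/3.
Price P = 361 - 569/3 = 514/3.
Drake's profit: (514/3 - 88)·(250/3) - 315 = 6629.4444.

6629.44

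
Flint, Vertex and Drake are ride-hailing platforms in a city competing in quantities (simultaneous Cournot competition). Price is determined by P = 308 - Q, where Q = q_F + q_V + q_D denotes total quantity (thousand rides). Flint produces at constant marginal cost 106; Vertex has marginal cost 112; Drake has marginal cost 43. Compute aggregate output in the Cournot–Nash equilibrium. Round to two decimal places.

165.75

Flint's profit: π_F = (308 - Q)q_F - (106q_F). Setting ∂π_F/∂q_F = 0: 202 - 2q_F - (q_V + q_D) = 0.
Vertex's first-order condition: 196 - 2q_V - (q_F + q_D) = 0.
Drake's first-order condition: 265 - 2q_D - (q_F + q_V) = 0.
Adding the 3 first-order conditions: 663 − 4Q = 0, so Q = 663/4.
Back-substituting: q_F = (202 − 663/4) = 145/4, q_V = (196 − 663/4) = 121/4, q_D = (265 − 663/4) = 397/4.
Total output Q = 145/4 + 121/4 + 397/4 = 663/4.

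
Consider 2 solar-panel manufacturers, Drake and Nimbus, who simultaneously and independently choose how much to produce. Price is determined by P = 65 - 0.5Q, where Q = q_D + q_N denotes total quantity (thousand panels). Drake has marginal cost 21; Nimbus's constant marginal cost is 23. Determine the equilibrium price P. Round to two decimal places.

36.33

Drake's profit: π_D = (65 - 0.5Q)q_D - (21q_D). Setting ∂π_D/∂q_D = 0: 44 - q_D - (1/2)(q_N) = 0.
Nimbus's first-order condition: 42 - q_N - (1/2)(q_D) = 0.
Rearranging gives the reaction functions q_D = (44 - (1/2)q_N) and q_N = (42 - (1/2)q_D).
Solving the pair: q_D = 92/3, q_N = 80/3.
Total output Q = 172/3, so price P = 65 - (1/2)·(172/3) = 109/3.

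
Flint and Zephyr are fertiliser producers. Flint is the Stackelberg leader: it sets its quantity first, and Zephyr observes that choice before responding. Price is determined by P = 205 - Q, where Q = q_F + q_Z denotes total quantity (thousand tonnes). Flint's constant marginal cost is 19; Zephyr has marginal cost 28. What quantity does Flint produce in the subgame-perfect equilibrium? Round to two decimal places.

The follower Zephyr best-responds to any q_F: π_Z = (205 - Q)q_Z - 28q_Z.
Setting the follower's marginal profit to zero, 177 - q_F - 2q_Z = 0, i.e. q_Z = (177 - q_F)/2.
The leader anticipates this reaction. Substituting into P = 205 - Q gives P = 233/2 - (1/2)q_F, so π_F = (233/2 - (1/2)q_F)q_F - 19q_F.
The leader's first-order condition 195/2 - q_F = 0 yields q_F = 195/2.
Then q_Z = (177 - 195/2)/2 = 159/4.

97.50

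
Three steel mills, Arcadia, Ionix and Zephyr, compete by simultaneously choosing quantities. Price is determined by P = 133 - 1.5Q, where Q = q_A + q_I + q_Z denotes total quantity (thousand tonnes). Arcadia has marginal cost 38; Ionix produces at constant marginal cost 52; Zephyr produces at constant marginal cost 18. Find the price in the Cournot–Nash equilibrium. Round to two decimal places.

Arcadia's profit: π_A = (133 - 1.5Q)q_A - (38q_A). Setting ∂π_A/∂q_A = 0: 95 - 3q_A - (3/2)(q_I + q_Z) = 0.
Ionix's first-order condition: 81 - 3q_I - (3/2)(q_A + q_Z) = 0.
Zephyr's first-order condition: 115 - 3q_Z - (3/2)(q_A + q_I) = 0.
Adding the 3 conditions: 291 − 3Q − 3Q = 0, i.e. Q = 97/2.
Back-substituting: q_A = (95 − 291/4)/(3/2) = 89/6, q_I = (81 − 291/4)/(3/2) = 11/2, q_Z = (115 − 291/4)/(3/2) = 169/6.
Total output Q = 97/2, so price P = 133 - (3/2)·(97/2) = 241/4.

60.25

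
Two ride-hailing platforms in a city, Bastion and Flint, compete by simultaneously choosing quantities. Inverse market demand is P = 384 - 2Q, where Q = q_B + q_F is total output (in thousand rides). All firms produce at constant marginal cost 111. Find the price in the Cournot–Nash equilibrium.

A representative firm's profit is π_i = q_i(384 - 2Q) - 111q_i.
First-order condition (treating rivals' output as given): 273 - 4q_i - 2q_j = 0.
With identical firms every q_j equals q_i, so q_j = q_i and 273 = 6q_i, giving q_i = 91/2.
Total output Q = 91, so price P = 384 - 2·91 = 202.

202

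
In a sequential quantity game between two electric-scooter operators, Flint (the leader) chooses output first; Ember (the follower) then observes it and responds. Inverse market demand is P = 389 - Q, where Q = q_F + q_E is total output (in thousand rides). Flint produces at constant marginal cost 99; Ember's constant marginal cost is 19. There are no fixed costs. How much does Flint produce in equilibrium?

The follower Ember best-responds to any q_F: π_E = (389 - Q)q_E - 19q_E.
∂π_E/∂q_E = 370 - q_F - 2q_E = 0 gives the reaction function q_E = (370 - q_F)/2.
Flint substitutes q_E(q_F) into its own profit: π_F = q_F(389 - q_F - (370 - q_F)/2) - 99q_F = (204 - (1/2)q_F)q_F - 99q_F.
Leader FOC: 105 - q_F = 0, so q_F = 105.
Then q_E = (370 - 105)/2 = 265/2.

105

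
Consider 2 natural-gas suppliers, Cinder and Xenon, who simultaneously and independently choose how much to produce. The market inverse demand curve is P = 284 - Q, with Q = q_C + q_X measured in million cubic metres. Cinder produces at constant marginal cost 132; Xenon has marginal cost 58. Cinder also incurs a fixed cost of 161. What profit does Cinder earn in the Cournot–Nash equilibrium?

Cinder's profit: π_C = (284 - Q)q_C - (132q_C). Setting ∂π_C/∂q_C = 0: 152 - 2q_C - (q_X) = 0.
Xenon's first-order condition: 226 - 2q_X - (q_C) = 0.
Best responses: q_C = (152 - q_X)/2, q_X = (226 - q_C)/2.
Substituting one into the other gives q_C = 26 and q_X = 100.
Price P = 284 - 126 = 158.
Cinder's profit: (158 - 132)·26 - 161 = 515.

515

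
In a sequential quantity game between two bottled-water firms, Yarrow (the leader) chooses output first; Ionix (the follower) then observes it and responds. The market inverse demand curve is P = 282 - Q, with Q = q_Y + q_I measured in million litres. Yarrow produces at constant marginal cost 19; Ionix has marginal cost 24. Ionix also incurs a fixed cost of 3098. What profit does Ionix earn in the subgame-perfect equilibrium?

746

Solve by backward induction. Given q_Y, the follower Ionix maximises π_I = (282 - q_Y - q_I)q_I - 24q_I.
Setting the follower's marginal profit to zero, 258 - q_Y - 2q_I = 0, i.e. q_I = (258 - q_Y)/2.
Yarrow substitutes q_I(q_Y) into its own profit: π_Y = q_Y(282 - q_Y - (258 - q_Y)/2) - 19q_Y = (153 - (1/2)q_Y)q_Y - 19q_Y.
Maximising: ∂π_Y/∂q_Y = 134 - q_Y = 0, giving q_Y = 134.
Then q_I = (258 - 134)/2 = 62.
Price P = 282 - 196 = 86.
Ionix's profit: (86 - 24)·62 - 3098 = 746.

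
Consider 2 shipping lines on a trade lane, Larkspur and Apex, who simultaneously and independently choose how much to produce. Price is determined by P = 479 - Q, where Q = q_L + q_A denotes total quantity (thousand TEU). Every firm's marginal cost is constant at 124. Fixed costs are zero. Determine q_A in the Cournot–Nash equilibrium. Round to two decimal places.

A representative firm's profit is π_i = q_i(479 - Q) - 124q_i.
First-order condition (treating rivals' output as given): 355 - 2q_i - q_j = 0.
With identical firms every q_j equals q_i, so q_j = q_i and 355 = 3q_i, giving q_i = 355/3.

118.33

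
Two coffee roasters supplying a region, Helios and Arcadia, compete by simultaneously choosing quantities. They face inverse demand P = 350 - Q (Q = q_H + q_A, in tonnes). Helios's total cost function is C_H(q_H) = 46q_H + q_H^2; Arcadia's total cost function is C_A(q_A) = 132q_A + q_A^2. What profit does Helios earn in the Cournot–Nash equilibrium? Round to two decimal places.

8853.37

Helios's profit: π_H = (350 - Q)q_H - (46q_H + q_H²). Setting ∂π_H/∂q_H = 0: 304 - 4q_H - (q_A) = 0.
Arcadia's first-order condition: 218 - 4q_A - (q_H) = 0.
Rearranging gives the reaction functions q_H = (304 - q_A)/4 and q_A = (218 - q_H)/4.
Substituting one into the other gives q_H = 998/15 and q_A = 568/15.
Price P = 350 - 522/5 = 1228/5.
Helios's profit: (1228/5)·(998/15) - 46·(998/15) - (998/15)² = 8853.3689.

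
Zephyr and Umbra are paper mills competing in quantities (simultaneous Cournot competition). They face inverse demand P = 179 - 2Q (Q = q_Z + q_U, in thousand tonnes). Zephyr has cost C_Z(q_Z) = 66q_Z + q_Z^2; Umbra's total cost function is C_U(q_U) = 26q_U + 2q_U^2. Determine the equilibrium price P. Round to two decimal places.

120.36

Zephyr's profit: π_Z = (179 - 2Q)q_Z - (66q_Z + q_Z²). Setting ∂π_Z/∂q_Z = 0: 113 - 6q_Z - 2(q_U) = 0.
Umbra's profit: π_U = (179 - 2Q)q_U - (26q_U + 2q_U²). Setting ∂π_U/∂q_U = 0: 153 - 8q_U - 2(q_Z) = 0.
So q_Z = (113 - 2q_U)/6 and q_U = (153 - 2q_Z)/8.
Solving the pair: q_Z = 299/22, q_U = 173/11.
Total output Q = 645/22, so price P = 179 - 2·(645/22) = 1324/11.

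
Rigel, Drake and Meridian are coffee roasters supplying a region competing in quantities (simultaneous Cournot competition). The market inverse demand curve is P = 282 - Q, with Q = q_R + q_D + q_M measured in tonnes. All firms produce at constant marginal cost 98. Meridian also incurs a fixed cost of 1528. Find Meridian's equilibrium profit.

588

A representative firm's profit is π_i = q_i(282 - Q) - 98q_i.
First-order condition (treating rivals' output as given): 184 - 2q_i - Σ_{j≠i} q_j = 0.
By symmetry each firm produces the same amount; substituting Σ_{j≠i} q_j = 2q_i yields q_i = 184/4 = 46.
Price P = 282 - 138 = 144.
Meridian's profit: (144 - 98)·46 - 1528 = 588.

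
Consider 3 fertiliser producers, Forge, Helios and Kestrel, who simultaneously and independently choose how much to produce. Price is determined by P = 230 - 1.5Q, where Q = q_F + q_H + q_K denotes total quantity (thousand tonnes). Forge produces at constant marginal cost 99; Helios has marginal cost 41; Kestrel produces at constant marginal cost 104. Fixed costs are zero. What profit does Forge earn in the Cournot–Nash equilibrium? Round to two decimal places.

Forge's profit: π_F = (230 - 1.5Q)q_F - (99q_F). Setting ∂π_F/∂q_F = 0: 131 - 3q_F - (3/2)(q_H + q_K) = 0.
Helios's profit: π_H = (230 - 1.5Q)q_H - (41q_H). Setting ∂π_H/∂q_H = 0: 189 - 3q_H - (3/2)(q_F + q_K) = 0.
Kestrel's first-order condition: 126 - 3q_K - (3/2)(q_F + q_H) = 0.
Summing all 3 equations gives 446 − 6Q = 0, hence Q = 223/3.
Back-substituting: q_F = (131 − 223/2)/(3/2) = 13, q_H = (189 − 223/2)/(3/2) = 155/3, q_K = (126 − 223/2)/(3/2) = 29/3.
Price P = 230 - (3/2)·(223/3) = 237/2.
Forge's profit: (237/2 - 99)·13 = 507/2.

253.50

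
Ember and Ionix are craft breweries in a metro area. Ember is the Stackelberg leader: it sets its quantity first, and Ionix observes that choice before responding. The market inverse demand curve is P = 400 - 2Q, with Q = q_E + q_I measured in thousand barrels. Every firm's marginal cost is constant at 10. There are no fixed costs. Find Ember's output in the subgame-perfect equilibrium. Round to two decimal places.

Solve by backward induction. Given q_E, the follower Ionix maximises π_I = (400 - 2q_E - 2q_I)q_I - 10q_I.
Setting the follower's marginal profit to zero, 390 - 2q_E - 4q_I = 0, i.e. q_I = (390 - 2q_E)/4.
Ember substitutes q_I(q_E) into its own profit: π_E = q_E(400 - 2q_E - (390 - 2q_E)/2) - 10q_E = (205 - q_E)q_E - 10q_E.
Leader FOC: 195 - 2q_E = 0, so q_E = 195/2.
Then q_I = (390 - 2·(195/2))/4 = 195/4.

97.50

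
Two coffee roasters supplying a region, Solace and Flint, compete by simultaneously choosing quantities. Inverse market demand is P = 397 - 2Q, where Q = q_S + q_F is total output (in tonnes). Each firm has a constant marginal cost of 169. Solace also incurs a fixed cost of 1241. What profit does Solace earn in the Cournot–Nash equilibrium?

1647

A representative firm's profit is π_i = q_i(397 - 2Q) - 169q_i.
Setting ∂π_i/∂q_i = 0 with rivals' quantities fixed: 228 - 4q_i - 2q_j = 0.
By symmetry each firm produces the same amount; substituting q_j = q_i yields q_i = 228/6 = 38.
Price P = 397 - 2·76 = 245.
Solace's profit: (245 - 169)·38 - 1241 = 1647.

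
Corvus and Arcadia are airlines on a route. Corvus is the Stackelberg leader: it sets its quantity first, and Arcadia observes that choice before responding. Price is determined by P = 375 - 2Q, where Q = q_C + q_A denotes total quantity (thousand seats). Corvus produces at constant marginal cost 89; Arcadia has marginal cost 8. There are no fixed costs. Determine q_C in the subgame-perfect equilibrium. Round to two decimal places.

51.25

The follower Arcadia best-responds to any q_C: π_A = (375 - 2Q)q_A - 8q_A.
Setting the follower's marginal profit to zero, 367 - 2q_C - 4q_A = 0, i.e. q_A = (367 - 2q_C)/4.
Corvus substitutes q_A(q_C) into its own profit: π_C = q_C(375 - 2q_C - (367 - 2q_C)/2) - 89q_C = (383/2 - q_C)q_C - 89q_C.
Maximising: ∂π_C/∂q_C = 205/2 - 2q_C = 0, giving q_C = 205/4.
Then q_A = (367 - 2·(205/4))/4 = 529/8.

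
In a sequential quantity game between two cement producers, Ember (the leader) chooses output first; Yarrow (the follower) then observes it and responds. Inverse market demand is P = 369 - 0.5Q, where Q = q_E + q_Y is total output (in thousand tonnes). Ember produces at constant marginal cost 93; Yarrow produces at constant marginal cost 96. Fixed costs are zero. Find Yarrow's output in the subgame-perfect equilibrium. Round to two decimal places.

The follower Yarrow best-responds to any q_E: π_Y = (369 - 0.5Q)q_Y - 96q_Y.
Follower FOC: 273 - (1/2)q_E - q_Y = 0, so q_Y(q_E) = (273 - (1/2)q_E).
The leader anticipates this reaction. Substituting into P = 369 - 0.5Q gives P = 465/2 - (1/4)q_E, so π_E = (465/2 - (1/4)q_E)q_E - 93q_E.
Leader FOC: 279/2 - (1/2)q_E = 0, so q_E = 279.
Then q_Y = (273 - (1/2)·279) = 267/2.

133.50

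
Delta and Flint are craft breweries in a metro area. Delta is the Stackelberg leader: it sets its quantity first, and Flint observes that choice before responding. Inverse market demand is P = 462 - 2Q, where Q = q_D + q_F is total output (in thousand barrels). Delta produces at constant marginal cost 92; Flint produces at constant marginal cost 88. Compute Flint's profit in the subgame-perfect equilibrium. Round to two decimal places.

4560.13

The follower Flint best-responds to any q_D: π_F = (462 - 2Q)q_F - 88q_F.
Setting the follower's marginal profit to zero, 374 - 2q_D - 4q_F = 0, i.e. q_F = (374 - 2q_D)/4.
The leader anticipates this reaction. Substituting into P = 462 - 2Q gives P = 275 - q_D, so π_D = (275 - q_D)q_D - 92q_D.
Maximising: ∂π_D/∂q_D = 183 - 2q_D = 0, giving q_D = 183/2.
Then q_F = (374 - 2·(183/2))/4 = 191/4.
Price P = 462 - 2·(557/4) = 367/2.
Flint's profit: (367/2 - 88)·(191/4) = 4560.1250.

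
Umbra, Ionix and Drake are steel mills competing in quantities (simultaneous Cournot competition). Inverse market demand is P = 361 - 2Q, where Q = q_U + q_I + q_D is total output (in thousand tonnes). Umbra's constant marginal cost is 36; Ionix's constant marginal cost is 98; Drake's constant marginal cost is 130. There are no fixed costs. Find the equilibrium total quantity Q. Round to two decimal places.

Umbra's profit: π_U = (361 - 2Q)q_U - (36q_U). Setting ∂π_U/∂q_U = 0: 325 - 4q_U - 2(q_I + q_D) = 0.
Ionix's first-order condition: 263 - 4q_I - 2(q_U + q_D) = 0.
Drake's first-order condition: 231 - 4q_D - 2(q_U + q_I) = 0.
Summing all 3 equations gives 819 − 8Q = 0, hence Q = 819/8.
Back-substituting: q_U = (325 − 819/4)/2 = 481/8, q_I = (263 − 819/4)/2 = 233/8, q_D = (231 − 819/4)/2 = 105/8.
Total output Q = 481/8 + 233/8 + 105/8 = 819/8.

102.38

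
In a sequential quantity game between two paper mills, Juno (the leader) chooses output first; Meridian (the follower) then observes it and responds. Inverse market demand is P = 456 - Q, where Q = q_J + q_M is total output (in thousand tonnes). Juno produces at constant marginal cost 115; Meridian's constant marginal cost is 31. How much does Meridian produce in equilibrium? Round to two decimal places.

The follower Meridian best-responds to any q_J: π_M = (456 - Q)q_M - 31q_M.
Setting the follower's marginal profit to zero, 425 - q_J - 2q_M = 0, i.e. q_M = (425 - q_J)/2.
The leader anticipates this reaction. Substituting into P = 456 - Q gives P = 487/2 - (1/2)q_J, so π_J = (487/2 - (1/2)q_J)q_J - 115q_J.
The leader's first-order condition 257/2 - q_J = 0 yields q_J = 257/2.
Then q_M = (425 - 257/2)/2 = 593/4.

148.25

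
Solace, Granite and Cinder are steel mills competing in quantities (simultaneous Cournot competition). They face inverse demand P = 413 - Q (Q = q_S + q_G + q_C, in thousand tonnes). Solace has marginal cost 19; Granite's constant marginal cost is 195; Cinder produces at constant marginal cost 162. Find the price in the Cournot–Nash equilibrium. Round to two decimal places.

Solace's profit: π_S = (413 - Q)q_S - (19q_S). Setting ∂π_S/∂q_S = 0: 394 - 2q_S - (q_G + q_C) = 0.
Granite's first-order condition: 218 - 2q_G - (q_S + q_C) = 0.
Cinder's first-order condition: 251 - 2q_C - (q_S + q_G) = 0.
Adding the 3 conditions: 863 − 2Q − 2Q = 0, i.e. Q = 863/4.
Back-substituting: q_S = (394 − 863/4) = 713/4, q_G = (218 − 863/4) = 9/4, q_C = (251 − 863/4) = 141/4.
Total output Q = 863/4, so price P = 413 - 863/4 = 789/4.

197.25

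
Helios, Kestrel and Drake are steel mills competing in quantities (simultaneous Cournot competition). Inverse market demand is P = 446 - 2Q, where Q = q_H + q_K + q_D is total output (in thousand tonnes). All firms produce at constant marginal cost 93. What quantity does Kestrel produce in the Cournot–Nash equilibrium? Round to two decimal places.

44.13

A representative firm's profit is π_i = q_i(446 - 2Q) - 93q_i.
Setting ∂π_i/∂q_i = 0 with rivals' quantities fixed: 353 - 4q_i - 2·Σ_{j≠i} q_j = 0.
With identical firms every q_j equals q_i, so Σ_{j≠i} q_j = 2q_i and 353 = 8q_i, giving q_i = 353/8.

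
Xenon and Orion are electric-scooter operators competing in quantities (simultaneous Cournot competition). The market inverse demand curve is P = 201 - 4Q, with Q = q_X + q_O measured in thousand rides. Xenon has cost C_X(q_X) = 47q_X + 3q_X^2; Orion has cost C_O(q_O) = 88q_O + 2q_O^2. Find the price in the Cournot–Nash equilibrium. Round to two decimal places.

138.84

Xenon's profit: π_X = (201 - 4Q)q_X - (47q_X + 3q_X²). Setting ∂π_X/∂q_X = 0: 154 - 14q_X - 4(q_O) = 0.
Orion's first-order condition: 113 - 12q_O - 4(q_X) = 0.
Best responses: q_X = (154 - 4q_O)/14, q_O = (113 - 4q_X)/12.
Solving the pair: q_X = 349/38, q_O = 483/76.
Total output Q = 1181/76, so price P = 201 - 4·(1181/76) = 138.8421.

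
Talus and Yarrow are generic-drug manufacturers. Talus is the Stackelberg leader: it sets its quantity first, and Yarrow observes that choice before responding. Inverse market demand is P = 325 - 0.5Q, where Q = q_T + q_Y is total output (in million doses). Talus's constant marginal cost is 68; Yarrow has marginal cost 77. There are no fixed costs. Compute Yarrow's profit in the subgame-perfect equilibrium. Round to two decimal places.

The follower Yarrow best-responds to any q_T: π_Y = (325 - 0.5Q)q_Y - 77q_Y.
Setting the follower's marginal profit to zero, 248 - (1/2)q_T - q_Y = 0, i.e. q_Y = (248 - (1/2)q_T).
The leader anticipates this reaction. Substituting into P = 325 - 0.5Q gives P = 201 - (1/4)q_T, so π_T = (201 - (1/4)q_T)q_T - 68q_T.
Maximising: ∂π_T/∂q_T = 133 - (1/2)q_T = 0, giving q_T = 266.
Then q_Y = (248 - (1/2)·266) = 115.
Price P = 325 - (1/2)·381 = 269/2.
Yarrow's profit: (269/2 - 77)·115 = 6612.5000.

6612.50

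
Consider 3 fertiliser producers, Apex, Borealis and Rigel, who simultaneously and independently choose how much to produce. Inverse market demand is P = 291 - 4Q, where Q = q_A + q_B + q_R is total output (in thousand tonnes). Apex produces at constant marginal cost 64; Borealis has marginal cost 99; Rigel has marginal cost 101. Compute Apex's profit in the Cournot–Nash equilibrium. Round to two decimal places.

1396.89

Apex's profit: π_A = (291 - 4Q)q_A - (64q_A). Setting ∂π_A/∂q_A = 0: 227 - 8q_A - 4(q_B + q_R) = 0.
Borealis's first-order condition: 192 - 8q_B - 4(q_A + q_R) = 0.
Rigel's profit: π_R = (291 - 4Q)q_R - (101q_R). Setting ∂π_R/∂q_R = 0: 190 - 8q_R - 4(q_A + q_B) = 0.
Summing all 3 equations gives 609 − 16Q = 0, hence Q = 609/16.
Back-substituting: q_A = (227 − 609/4)/4 = 299/16, q_B = (192 − 609/4)/4 = 159/16, q_R = (190 − 609/4)/4 = 151/16.
Price P = 291 - 4·(609/16) = 555/4.
Apex's profit: (555/4 - 64)·(299/16) = 1396.8906.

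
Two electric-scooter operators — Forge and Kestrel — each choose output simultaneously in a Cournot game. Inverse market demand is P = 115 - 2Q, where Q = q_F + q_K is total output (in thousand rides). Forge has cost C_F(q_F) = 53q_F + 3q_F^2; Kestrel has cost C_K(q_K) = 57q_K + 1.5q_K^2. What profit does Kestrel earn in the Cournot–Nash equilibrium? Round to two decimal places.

Forge's profit: π_F = (115 - 2Q)q_F - (53q_F + 3q_F²). Setting ∂π_F/∂q_F = 0: 62 - 10q_F - 2(q_K) = 0.
Kestrel's first-order condition: 58 - 7q_K - 2(q_F) = 0.
Best responses: q_F = (62 - 2q_K)/10, q_K = (58 - 2q_F)/7.
Substituting one into the other gives q_F = 53/11 and q_K = 76/11.
Price P = 115 - 2·(129/11) = 1007/11.
Kestrel's profit: (1007/11)·(76/11) - 57·(76/11) - (3/2)(76/11)² = 167.0744.

167.07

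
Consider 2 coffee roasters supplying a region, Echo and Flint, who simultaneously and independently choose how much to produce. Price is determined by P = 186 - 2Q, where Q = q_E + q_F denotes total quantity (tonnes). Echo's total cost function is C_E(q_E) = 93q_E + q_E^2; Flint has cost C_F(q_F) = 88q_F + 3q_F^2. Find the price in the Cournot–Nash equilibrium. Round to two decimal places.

Echo's profit: π_E = (186 - 2Q)q_E - (93q_E + q_E²). Setting ∂π_E/∂q_E = 0: 93 - 6q_E - 2(q_F) = 0.
Flint's profit: π_F = (186 - 2Q)q_F - (88q_F + 3q_F²). Setting ∂π_F/∂q_F = 0: 98 - 10q_F - 2(q_E) = 0.
So q_E = (93 - 2q_F)/6 and q_F = (98 - 2q_E)/10.
Solving the pair: q_E = 367/28, q_F = 201/28.
Total output Q = 142/7, so price P = 186 - 2·(142/7) = 1018/7.

145.43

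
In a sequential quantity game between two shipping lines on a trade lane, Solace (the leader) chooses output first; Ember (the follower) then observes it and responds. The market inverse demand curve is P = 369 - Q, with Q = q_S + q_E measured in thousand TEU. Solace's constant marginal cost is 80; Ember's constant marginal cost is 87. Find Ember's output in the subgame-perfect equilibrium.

The follower Ember best-responds to any q_S: π_E = (369 - Q)q_E - 87q_E.
∂π_E/∂q_E = 282 - q_S - 2q_E = 0 gives the reaction function q_E = (282 - q_S)/2.
Solace substitutes q_E(q_S) into its own profit: π_S = q_S(369 - q_S - (282 - q_S)/2) - 80q_S = (228 - (1/2)q_S)q_S - 80q_S.
Maximising: ∂π_S/∂q_S = 148 - q_S = 0, giving q_S = 148.
Then q_E = (282 - 148)/2 = 67.

67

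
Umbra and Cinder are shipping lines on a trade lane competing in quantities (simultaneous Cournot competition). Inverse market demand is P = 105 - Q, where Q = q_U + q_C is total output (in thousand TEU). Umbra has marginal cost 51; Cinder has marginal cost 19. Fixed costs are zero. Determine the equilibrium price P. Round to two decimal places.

Umbra's profit: π_U = (105 - Q)q_U - (51q_U). Setting ∂π_U/∂q_U = 0: 54 - 2q_U - (q_C) = 0.
Cinder's profit: π_C = (105 - Q)q_C - (19q_C). Setting ∂π_C/∂q_C = 0: 86 - 2q_C - (q_U) = 0.
Best responses: q_U = (54 - q_C)/2, q_C = (86 - q_U)/2.
Solving the pair: q_U = 22/3, q_C = 118/3.
Total output Q = 140/3, so price P = 105 - 140/3 = 175/3.

58.33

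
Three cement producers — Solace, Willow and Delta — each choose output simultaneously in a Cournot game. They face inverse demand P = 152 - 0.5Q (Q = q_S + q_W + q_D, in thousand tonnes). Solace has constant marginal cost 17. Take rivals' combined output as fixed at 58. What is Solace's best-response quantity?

With rivals' combined output fixed at 58, Solace's profit is π_S = (152 - (1/2)·58 - (1/2)q_S)q_S - (17q_S) = (123 - (1/2)q_S)q_S - (17q_S).
∂π_S/∂q_S = 106 - q_S = 0, so q_S = 106.

106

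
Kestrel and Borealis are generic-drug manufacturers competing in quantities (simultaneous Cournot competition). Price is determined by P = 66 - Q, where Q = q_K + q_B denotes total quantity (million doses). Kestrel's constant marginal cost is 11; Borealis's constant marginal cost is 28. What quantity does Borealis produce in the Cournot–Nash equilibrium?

Kestrel's profit: π_K = (66 - Q)q_K - (11q_K). Setting ∂π_K/∂q_K = 0: 55 - 2q_K - (q_B) = 0.
Borealis's profit: π_B = (66 - Q)q_B - (28q_B). Setting ∂π_B/∂q_B = 0: 38 - 2q_B - (q_K) = 0.
Rearranging gives the reaction functions q_K = (55 - q_B)/2 and q_B = (38 - q_K)/2.
Solving the pair: q_K = 24, q_B = 7.

7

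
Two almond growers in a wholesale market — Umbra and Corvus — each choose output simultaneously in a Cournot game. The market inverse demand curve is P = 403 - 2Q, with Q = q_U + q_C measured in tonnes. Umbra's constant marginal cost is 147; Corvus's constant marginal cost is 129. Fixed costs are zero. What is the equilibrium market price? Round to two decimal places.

Umbra's profit: π_U = (403 - 2Q)q_U - (147q_U). Setting ∂π_U/∂q_U = 0: 256 - 4q_U - 2(q_C) = 0.
Corvus's first-order condition: 274 - 4q_C - 2(q_U) = 0.
Rearranging gives the reaction functions q_U = (256 - 2q_C)/4 and q_C = (274 - 2q_U)/4.
Substituting one into the other gives q_U = 119/3 and q_C = 146/3.
Total output Q = 265/3, so price P = 403 - 2·(265/3) = 679/3.

226.33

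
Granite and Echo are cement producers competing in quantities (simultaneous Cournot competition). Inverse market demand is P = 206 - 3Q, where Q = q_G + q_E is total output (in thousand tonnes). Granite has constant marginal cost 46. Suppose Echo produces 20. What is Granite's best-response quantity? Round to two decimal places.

With the rival's output fixed at 20, Granite's profit is π_G = (206 - 3·20 - 3q_G)q_G - (46q_G) = (146 - 3q_G)q_G - (46q_G).
∂π_G/∂q_G = 100 - 6q_G = 0, so q_G = 50/3.

16.67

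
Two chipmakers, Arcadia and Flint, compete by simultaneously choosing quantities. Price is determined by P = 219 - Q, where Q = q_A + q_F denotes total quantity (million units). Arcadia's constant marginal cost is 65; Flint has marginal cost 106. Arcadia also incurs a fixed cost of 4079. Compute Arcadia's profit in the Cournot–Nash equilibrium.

146

Arcadia's profit: π_A = (219 - Q)q_A - (65q_A). Setting ∂π_A/∂q_A = 0: 154 - 2q_A - (q_F) = 0.
Flint's first-order condition: 113 - 2q_F - (q_A) = 0.
Rearranging gives the reaction functions q_A = (154 - q_F)/2 and q_F = (113 - q_A)/2.
Substituting one into the other gives q_A = 65 and q_F = 24.
Price P = 219 - 89 = 130.
Arcadia's profit: (130 - 65)·65 - 4079 = 146.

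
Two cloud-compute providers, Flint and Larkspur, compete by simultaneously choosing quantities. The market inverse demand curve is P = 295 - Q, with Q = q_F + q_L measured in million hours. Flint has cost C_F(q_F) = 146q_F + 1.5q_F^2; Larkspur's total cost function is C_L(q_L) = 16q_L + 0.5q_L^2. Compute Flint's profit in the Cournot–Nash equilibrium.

360

Flint's profit: π_F = (295 - Q)q_F - (146q_F + (3/2)q_F²). Setting ∂π_F/∂q_F = 0: 149 - 5q_F - (q_L) = 0.
Larkspur's first-order condition: 279 - 3q_L - (q_F) = 0.
So q_F = (149 - q_L)/5 and q_L = (279 - q_F)/3.
Substituting one into the other gives q_F = 12 and q_L = 89.
Price P = 295 - 101 = 194.
Flint's profit: 194·12 - 146·12 - (3/2)·12² = 360.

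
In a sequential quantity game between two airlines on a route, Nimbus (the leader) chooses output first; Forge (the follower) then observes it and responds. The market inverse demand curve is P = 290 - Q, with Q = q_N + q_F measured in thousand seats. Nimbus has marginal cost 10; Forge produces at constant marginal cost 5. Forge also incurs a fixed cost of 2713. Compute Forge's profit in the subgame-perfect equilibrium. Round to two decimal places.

The follower Forge best-responds to any q_N: π_F = (290 - Q)q_F - 5q_F.
∂π_F/∂q_F = 285 - q_N - 2q_F = 0 gives the reaction function q_F = (285 - q_N)/2.
The leader anticipates this reaction. Substituting into P = 290 - Q gives P = 295/2 - (1/2)q_N, so π_N = (295/2 - (1/2)q_N)q_N - 10q_N.
The leader's first-order condition 275/2 - q_N = 0 yields q_N = 275/2.
Then q_F = (285 - 275/2)/2 = 295/4.
Price P = 290 - 845/4 = 315/4.
Forge's profit: (315/4 - 5)·(295/4) - 2713 = 2726.0625.

2726.06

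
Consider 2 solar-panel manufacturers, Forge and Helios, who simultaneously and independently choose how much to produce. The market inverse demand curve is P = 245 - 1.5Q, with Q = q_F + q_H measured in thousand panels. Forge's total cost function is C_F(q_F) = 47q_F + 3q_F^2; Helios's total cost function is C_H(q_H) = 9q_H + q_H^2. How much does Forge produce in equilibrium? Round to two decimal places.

14.88

Forge's profit: π_F = (245 - 1.5Q)q_F - (47q_F + 3q_F²). Setting ∂π_F/∂q_F = 0: 198 - 9q_F - (3/2)(q_H) = 0.
Helios's profit: π_H = (245 - 1.5Q)q_H - (9q_H + q_H²). Setting ∂π_H/∂q_H = 0: 236 - 5q_H - (3/2)(q_F) = 0.
So q_F = (198 - (3/2)q_H)/9 and q_H = (236 - (3/2)q_F)/5.
Solving the pair: q_F = 848/57, q_H = 812/19.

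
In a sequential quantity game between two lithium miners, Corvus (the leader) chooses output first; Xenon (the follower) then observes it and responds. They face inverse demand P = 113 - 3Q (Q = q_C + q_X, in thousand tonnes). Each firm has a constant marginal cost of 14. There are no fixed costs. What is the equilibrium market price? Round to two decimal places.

38.75

Solve by backward induction. Given q_C, the follower Xenon maximises π_X = (113 - 3q_C - 3q_X)q_X - 14q_X.
Setting the follower's marginal profit to zero, 99 - 3q_C - 6q_X = 0, i.e. q_X = (99 - 3q_C)/6.
The leader anticipates this reaction. Substituting into P = 113 - 3Q gives P = 127/2 - (3/2)q_C, so π_C = (127/2 - (3/2)q_C)q_C - 14q_C.
Maximising: ∂π_C/∂q_C = 99/2 - 3q_C = 0, giving q_C = 33/2.
Then q_X = (99 - 3·(33/2))/6 = 33/4.
Total output Q = 99/4, so price P = 113 - 3·(99/4) = 155/4.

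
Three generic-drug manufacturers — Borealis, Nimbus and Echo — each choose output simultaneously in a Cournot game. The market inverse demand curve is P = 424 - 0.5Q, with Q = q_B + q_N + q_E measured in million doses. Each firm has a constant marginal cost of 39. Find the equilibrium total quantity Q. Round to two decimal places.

A representative firm's profit is π_i = q_i(424 - 0.5Q) - 39q_i.
First-order condition (treating rivals' output as given): 385 - q_i - (1/2)·Σ_{j≠i} q_j = 0.
By symmetry each firm produces the same amount; substituting Σ_{j≠i} q_j = 2q_i yields q_i = 385/2.
Total output Q = 385/2 + 385/2 + 385/2 = 1155/2.

577.50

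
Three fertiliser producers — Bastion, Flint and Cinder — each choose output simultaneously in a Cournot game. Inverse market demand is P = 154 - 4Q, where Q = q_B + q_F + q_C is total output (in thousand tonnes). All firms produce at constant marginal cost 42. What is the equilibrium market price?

70

Each firm earns π_i = (154 - 4Q)q_i - 42q_i.
Setting ∂π_i/∂q_i = 0 with rivals' quantities fixed: 112 - 8q_i - 4·Σ_{j≠i} q_j = 0.
By symmetry each firm produces the same amount; substituting Σ_{j≠i} q_j = 2q_i yields q_i = 112/16 = 7.
Total output Q = 21, so price P = 154 - 4·21 = 70.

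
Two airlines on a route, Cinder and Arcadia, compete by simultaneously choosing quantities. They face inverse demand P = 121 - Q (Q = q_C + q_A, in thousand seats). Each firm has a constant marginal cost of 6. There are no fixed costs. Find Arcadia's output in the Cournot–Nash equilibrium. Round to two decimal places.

Each firm earns π_i = (121 - Q)q_i - 6q_i.
Setting ∂π_i/∂q_i = 0 with rivals' quantities fixed: 115 - 2q_i - q_j = 0.
With identical firms every q_j equals q_i, so q_j = q_i and 115 = 3q_i, giving q_i = 115/3.

38.33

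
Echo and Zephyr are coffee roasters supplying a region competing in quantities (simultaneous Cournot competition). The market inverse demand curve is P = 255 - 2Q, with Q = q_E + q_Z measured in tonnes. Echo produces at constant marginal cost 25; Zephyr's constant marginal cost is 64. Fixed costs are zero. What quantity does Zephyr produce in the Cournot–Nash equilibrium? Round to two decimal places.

25.33

Echo's profit: π_E = (255 - 2Q)q_E - (25q_E). Setting ∂π_E/∂q_E = 0: 230 - 4q_E - 2(q_Z) = 0.
Zephyr's profit: π_Z = (255 - 2Q)q_Z - (64q_Z). Setting ∂π_Z/∂q_Z = 0: 191 - 4q_Z - 2(q_E) = 0.
So q_E = (230 - 2q_Z)/4 and q_Z = (191 - 2q_E)/4.
Solving the pair: q_E = 269/6, q_Z = 76/3.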